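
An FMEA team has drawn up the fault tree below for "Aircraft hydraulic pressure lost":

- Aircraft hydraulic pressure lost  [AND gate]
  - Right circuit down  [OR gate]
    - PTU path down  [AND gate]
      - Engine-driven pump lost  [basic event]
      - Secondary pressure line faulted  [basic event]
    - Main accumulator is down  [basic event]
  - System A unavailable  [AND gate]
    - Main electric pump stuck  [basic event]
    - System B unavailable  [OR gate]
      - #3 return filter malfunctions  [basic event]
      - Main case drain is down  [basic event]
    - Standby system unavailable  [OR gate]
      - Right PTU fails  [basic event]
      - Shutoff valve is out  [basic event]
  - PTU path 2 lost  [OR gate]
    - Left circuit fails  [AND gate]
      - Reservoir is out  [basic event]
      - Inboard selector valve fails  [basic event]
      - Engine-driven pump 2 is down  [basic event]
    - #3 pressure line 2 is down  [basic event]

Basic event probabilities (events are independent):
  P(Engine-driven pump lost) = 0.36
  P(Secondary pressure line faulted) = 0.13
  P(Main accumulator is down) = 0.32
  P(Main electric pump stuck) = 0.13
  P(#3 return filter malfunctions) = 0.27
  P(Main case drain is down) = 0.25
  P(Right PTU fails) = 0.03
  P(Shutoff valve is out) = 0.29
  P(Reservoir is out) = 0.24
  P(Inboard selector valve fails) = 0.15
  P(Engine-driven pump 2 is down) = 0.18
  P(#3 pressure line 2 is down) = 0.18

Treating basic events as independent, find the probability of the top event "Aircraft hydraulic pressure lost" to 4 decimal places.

0.0012

P(PTU path down) [AND] = 0.36 × 0.13 = 0.046800
P(Right circuit down) [OR] = 1 − (1−0.046800) × (1−0.32) = 0.351824
P(System B unavailable) [OR] = 1 − (1−0.27) × (1−0.25) = 0.452500
P(Standby system unavailable) [OR] = 1 − (1−0.03) × (1−0.29) = 0.311300
P(System A unavailable) [AND] = 0.13 × 0.452500 × 0.311300 = 0.018312
P(Left circuit fails) [AND] = 0.24 × 0.15 × 0.18 = 0.006480
P(PTU path 2 lost) [OR] = 1 − (1−0.006480) × (1−0.18) = 0.185314
P(Aircraft hydraulic pressure lost) [AND] = 0.351824 × 0.018312 × 0.185314 = 0.001194
Rounded to 4 decimal places: P(Aircraft hydraulic pressure lost) ≈ 0.0012.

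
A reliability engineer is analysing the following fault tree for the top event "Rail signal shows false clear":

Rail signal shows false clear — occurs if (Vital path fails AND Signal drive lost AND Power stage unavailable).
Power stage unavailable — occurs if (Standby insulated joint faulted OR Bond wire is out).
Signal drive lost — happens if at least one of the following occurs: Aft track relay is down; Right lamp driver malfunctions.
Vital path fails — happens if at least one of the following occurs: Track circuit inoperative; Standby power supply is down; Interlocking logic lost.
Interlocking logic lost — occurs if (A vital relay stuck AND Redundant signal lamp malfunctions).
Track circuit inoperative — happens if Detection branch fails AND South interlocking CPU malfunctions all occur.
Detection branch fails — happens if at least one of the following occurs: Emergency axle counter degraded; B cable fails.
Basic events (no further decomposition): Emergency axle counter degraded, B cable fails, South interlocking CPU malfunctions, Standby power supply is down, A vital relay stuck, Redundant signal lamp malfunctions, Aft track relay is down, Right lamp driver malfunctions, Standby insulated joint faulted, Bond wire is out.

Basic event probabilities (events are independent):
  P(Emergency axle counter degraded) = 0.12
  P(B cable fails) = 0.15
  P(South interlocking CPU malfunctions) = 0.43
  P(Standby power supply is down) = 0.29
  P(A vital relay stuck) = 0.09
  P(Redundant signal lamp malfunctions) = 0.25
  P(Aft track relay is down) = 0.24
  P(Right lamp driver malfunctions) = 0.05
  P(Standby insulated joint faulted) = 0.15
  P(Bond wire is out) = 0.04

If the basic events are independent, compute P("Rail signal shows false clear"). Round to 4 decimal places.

P(Detection branch fails) [OR] = 1 − (1−0.12) × (1−0.15) = 0.252000
P(Track circuit inoperative) [AND] = 0.252000 × 0.43 = 0.108360
P(Interlocking logic lost) [AND] = 0.09 × 0.25 = 0.022500
P(Vital path fails) [OR] = 1 − (1−0.108360) × (1−0.29) × (1−0.022500) = 0.381180
P(Signal drive lost) [OR] = 1 − (1−0.24) × (1−0.05) = 0.278000
P(Power stage unavailable) [OR] = 1 − (1−0.15) × (1−0.04) = 0.184000
P(Rail signal shows false clear) [AND] = 0.381180 × 0.278000 × 0.184000 = 0.019498
Rounded to 4 decimal places: P(Rail signal shows false clear) ≈ 0.0195.

0.0195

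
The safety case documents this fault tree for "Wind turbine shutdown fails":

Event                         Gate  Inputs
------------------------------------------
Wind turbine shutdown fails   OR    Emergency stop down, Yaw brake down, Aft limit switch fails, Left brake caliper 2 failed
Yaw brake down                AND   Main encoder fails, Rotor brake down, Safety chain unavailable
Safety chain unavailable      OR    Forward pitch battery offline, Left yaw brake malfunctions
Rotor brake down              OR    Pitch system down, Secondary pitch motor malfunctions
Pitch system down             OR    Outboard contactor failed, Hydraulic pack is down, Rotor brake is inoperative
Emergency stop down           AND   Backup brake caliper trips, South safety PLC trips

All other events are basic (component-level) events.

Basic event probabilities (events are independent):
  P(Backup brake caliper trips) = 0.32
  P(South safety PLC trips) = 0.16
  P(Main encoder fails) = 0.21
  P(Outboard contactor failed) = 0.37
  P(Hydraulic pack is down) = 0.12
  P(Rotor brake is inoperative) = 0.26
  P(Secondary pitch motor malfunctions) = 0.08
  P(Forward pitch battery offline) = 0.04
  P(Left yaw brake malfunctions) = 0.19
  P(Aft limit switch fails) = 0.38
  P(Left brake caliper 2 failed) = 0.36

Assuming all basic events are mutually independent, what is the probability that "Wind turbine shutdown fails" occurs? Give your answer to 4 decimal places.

0.6345

P(Emergency stop down) [AND] = 0.32 × 0.16 = 0.051200
P(Pitch system down) [OR] = 1 − (1−0.37) × (1−0.12) × (1−0.26) = 0.589744
P(Rotor brake down) [OR] = 1 − (1−0.589744) × (1−0.08) = 0.622564
P(Safety chain unavailable) [OR] = 1 − (1−0.04) × (1−0.19) = 0.222400
P(Yaw brake down) [AND] = 0.21 × 0.622564 × 0.222400 = 0.029076
P(Wind turbine shutdown fails) [OR] = 1 − (1−0.051200) × (1−0.029076) × (1−0.38) × (1−0.36) = 0.634463
Rounded to 4 decimal places: P(Wind turbine shutdown fails) ≈ 0.6345.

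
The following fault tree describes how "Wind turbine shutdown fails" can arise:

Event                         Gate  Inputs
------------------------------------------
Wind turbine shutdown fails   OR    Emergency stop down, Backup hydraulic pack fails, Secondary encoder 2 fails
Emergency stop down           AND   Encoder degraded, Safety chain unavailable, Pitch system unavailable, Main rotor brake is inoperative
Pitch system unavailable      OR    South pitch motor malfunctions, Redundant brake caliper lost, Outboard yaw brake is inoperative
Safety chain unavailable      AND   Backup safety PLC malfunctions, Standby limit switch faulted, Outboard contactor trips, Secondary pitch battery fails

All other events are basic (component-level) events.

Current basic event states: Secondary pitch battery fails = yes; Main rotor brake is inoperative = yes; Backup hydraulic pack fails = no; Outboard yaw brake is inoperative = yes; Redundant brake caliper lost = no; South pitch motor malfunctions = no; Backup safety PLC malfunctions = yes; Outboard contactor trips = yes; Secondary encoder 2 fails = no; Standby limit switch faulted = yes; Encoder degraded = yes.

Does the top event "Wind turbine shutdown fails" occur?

Yes

Safety chain unavailable [AND]: Backup safety PLC malfunctions=occurs, Standby limit switch faulted=occurs, Outboard contactor trips=occurs, Secondary pitch battery fails=occurs → all inputs occur → occurs.
Pitch system unavailable [OR]: South pitch motor malfunctions=not, Redundant brake caliper lost=not, Outboard yaw brake is inoperative=occurs → at least one input occurs → occurs.
Emergency stop down [AND]: Encoder degraded=occurs, Safety chain unavailable=occurs, Pitch system unavailable=occurs, Main rotor brake is inoperative=occurs → all inputs occur → occurs.
Wind turbine shutdown fails [OR]: Emergency stop down=occurs, Backup hydraulic pack fails=not, Secondary encoder 2 fails=not → at least one input occurs → occurs.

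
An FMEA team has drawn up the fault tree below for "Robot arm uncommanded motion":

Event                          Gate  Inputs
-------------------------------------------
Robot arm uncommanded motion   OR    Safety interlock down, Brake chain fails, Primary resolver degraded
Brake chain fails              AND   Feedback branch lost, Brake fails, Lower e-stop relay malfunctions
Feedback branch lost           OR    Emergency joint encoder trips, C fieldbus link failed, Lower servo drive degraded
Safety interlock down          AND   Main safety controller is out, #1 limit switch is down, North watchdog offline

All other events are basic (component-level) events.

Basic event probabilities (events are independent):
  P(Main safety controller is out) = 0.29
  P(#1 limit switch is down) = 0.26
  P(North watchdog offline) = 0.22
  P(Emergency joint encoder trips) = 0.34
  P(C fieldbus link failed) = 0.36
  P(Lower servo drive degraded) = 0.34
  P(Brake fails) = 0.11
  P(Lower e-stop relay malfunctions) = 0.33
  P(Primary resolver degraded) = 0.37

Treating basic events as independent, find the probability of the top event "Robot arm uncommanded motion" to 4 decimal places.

0.3967

P(Safety interlock down) [AND] = 0.29 × 0.26 × 0.22 = 0.016588
P(Feedback branch lost) [OR] = 1 − (1−0.34) × (1−0.36) × (1−0.34) = 0.721216
P(Brake chain fails) [AND] = 0.721216 × 0.11 × 0.33 = 0.026180
P(Robot arm uncommanded motion) [OR] = 1 − (1−0.016588) × (1−0.026180) × (1−0.37) = 0.396670
Rounded to 4 decimal places: P(Robot arm uncommanded motion) ≈ 0.3967.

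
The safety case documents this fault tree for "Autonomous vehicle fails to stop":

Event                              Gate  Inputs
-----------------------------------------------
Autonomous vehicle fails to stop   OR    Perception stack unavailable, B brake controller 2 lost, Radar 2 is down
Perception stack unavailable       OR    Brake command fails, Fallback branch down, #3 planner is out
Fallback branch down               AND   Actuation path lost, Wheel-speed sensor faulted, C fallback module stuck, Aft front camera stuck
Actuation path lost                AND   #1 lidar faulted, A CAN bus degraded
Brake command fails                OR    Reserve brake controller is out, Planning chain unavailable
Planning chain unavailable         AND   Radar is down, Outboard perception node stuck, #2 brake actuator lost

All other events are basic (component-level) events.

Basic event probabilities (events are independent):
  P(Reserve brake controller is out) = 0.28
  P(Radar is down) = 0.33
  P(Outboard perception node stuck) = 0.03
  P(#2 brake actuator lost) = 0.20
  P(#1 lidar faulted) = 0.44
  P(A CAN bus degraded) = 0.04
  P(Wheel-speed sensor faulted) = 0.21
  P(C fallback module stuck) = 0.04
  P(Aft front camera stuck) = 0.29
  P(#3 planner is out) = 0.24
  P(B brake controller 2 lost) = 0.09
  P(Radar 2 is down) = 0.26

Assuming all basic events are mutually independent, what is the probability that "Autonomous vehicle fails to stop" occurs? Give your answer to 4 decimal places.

0.6323

P(Planning chain unavailable) [AND] = 0.33 × 0.03 × 0.20 = 0.001980
P(Brake command fails) [OR] = 1 − (1−0.28) × (1−0.001980) = 0.281426
P(Actuation path lost) [AND] = 0.44 × 0.04 = 0.017600
P(Fallback branch down) [AND] = 0.017600 × 0.21 × 0.04 × 0.29 = 0.000043
P(Perception stack unavailable) [OR] = 1 − (1−0.281426) × (1−0.000043) × (1−0.24) = 0.453907
P(Autonomous vehicle fails to stop) [OR] = 1 − (1−0.453907) × (1−0.09) × (1−0.26) = 0.632261
Rounded to 4 decimal places: P(Autonomous vehicle fails to stop) ≈ 0.6323.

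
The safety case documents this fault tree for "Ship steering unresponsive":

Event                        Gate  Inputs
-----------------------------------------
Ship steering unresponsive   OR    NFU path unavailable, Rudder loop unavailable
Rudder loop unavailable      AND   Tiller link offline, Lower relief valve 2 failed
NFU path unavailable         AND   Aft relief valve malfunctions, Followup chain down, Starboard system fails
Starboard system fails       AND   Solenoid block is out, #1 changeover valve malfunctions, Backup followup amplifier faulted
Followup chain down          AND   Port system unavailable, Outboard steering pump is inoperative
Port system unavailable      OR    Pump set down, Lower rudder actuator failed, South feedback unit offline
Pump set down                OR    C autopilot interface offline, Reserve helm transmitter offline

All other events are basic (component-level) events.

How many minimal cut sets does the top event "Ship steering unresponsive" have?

5

Pump set down [OR]: union of children's cut sets → 2 cut set(s).
Port system unavailable [OR]: union of children's cut sets → 4 cut set(s).
Followup chain down [AND]: one cut set from each child combined → 4 × 1 = 4 cut set(s).
Starboard system fails [AND]: one cut set from each child combined → 1 × 1 × 1 = 1 cut set(s).
NFU path unavailable [AND]: one cut set from each child combined → 1 × 4 × 1 = 4 cut set(s).
Rudder loop unavailable [AND]: one cut set from each child combined → 1 × 1 = 1 cut set(s).
Ship steering unresponsive [OR]: union of children's cut sets → 5 cut set(s).
Minimal cut sets: {#1 changeover valve malfunctions, Aft relief valve malfunctions, Backup followup amplifier faulted, C autopilot interface offline, Outboard steering pump is inoperative, Solenoid block is out}; {#1 changeover valve malfunctions, Aft relief valve malfunctions, Backup followup amplifier faulted, Outboard steering pump is inoperative, Reserve helm transmitter offline, Solenoid block is out}; {#1 changeover valve malfunctions, Aft relief valve malfunctions, Backup followup amplifier faulted, Lower rudder actuator failed, Outboard steering pump is inoperative, Solenoid block is out}; {#1 changeover valve malfunctions, Aft relief valve malfunctions, Backup followup amplifier faulted, Outboard steering pump is inoperative, Solenoid block is out, South feedback unit offline}; {Lower relief valve 2 failed, Tiller link offline}.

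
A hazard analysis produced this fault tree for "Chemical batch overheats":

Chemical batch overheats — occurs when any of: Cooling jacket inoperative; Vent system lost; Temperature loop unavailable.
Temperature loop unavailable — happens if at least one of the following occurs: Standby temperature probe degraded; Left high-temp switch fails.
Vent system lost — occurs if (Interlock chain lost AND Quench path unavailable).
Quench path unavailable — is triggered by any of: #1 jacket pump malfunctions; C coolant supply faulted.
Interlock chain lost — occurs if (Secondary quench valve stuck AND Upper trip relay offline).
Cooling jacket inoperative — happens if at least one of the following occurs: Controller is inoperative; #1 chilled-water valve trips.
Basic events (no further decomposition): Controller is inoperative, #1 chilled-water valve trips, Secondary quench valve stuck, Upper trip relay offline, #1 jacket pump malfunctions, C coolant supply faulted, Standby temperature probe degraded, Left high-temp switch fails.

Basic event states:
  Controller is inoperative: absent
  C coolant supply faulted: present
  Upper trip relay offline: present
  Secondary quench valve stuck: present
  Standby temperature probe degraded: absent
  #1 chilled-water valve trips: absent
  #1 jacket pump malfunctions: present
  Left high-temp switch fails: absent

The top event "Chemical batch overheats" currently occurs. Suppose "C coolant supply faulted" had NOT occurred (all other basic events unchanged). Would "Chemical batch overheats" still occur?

Counterfactual: set "C coolant supply faulted" to not occurred.
Cooling jacket inoperative [OR]: Controller is inoperative=not, #1 chilled-water valve trips=not → no input occurs → does not occur.
Interlock chain lost [AND]: Secondary quench valve stuck=occurs, Upper trip relay offline=occurs → all inputs occur → occurs.
Quench path unavailable [OR]: #1 jacket pump malfunctions=occurs, C coolant supply faulted=not → at least one input occurs → occurs.
Vent system lost [AND]: Interlock chain lost=occurs, Quench path unavailable=occurs → all inputs occur → occurs.
Temperature loop unavailable [OR]: Standby temperature probe degraded=not, Left high-temp switch fails=not → no input occurs → does not occur.
Chemical batch overheats [OR]: Cooling jacket inoperative=not, Vent system lost=occurs, Temperature loop unavailable=not → at least one input occurs → occurs.

Yes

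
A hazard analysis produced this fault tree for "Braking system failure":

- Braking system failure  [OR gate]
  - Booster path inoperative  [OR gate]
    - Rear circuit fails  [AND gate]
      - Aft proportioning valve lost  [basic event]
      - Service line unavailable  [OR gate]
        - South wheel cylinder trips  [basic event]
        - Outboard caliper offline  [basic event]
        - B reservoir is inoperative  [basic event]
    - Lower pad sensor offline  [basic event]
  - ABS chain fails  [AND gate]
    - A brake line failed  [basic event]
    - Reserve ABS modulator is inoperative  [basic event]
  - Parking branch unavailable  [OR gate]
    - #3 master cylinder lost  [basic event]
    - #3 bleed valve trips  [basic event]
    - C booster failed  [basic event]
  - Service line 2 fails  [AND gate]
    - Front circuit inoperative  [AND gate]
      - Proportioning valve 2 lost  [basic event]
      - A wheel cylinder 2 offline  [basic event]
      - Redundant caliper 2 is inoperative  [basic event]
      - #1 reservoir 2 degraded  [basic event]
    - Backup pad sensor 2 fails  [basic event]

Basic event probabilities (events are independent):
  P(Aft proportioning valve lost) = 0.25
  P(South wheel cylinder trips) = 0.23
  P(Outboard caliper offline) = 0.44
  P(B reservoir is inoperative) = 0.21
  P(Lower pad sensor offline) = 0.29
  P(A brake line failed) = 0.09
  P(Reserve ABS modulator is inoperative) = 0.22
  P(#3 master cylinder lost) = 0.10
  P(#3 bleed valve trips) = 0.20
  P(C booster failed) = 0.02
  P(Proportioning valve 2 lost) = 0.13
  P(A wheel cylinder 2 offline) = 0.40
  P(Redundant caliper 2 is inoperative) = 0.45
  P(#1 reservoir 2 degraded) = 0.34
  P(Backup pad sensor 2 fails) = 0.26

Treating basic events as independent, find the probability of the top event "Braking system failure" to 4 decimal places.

0.5907

P(Service line unavailable) [OR] = 1 − (1−0.23) × (1−0.44) × (1−0.21) = 0.659352
P(Rear circuit fails) [AND] = 0.25 × 0.659352 = 0.164838
P(Booster path inoperative) [OR] = 1 − (1−0.164838) × (1−0.29) = 0.407035
P(ABS chain fails) [AND] = 0.09 × 0.22 = 0.019800
P(Parking branch unavailable) [OR] = 1 − (1−0.10) × (1−0.20) × (1−0.02) = 0.294400
P(Front circuit inoperative) [AND] = 0.13 × 0.40 × 0.45 × 0.34 = 0.007956
P(Service line 2 fails) [AND] = 0.007956 × 0.26 = 0.002069
P(Braking system failure) [OR] = 1 − (1−0.407035) × (1−0.019800) × (1−0.294400) × (1−0.002069) = 0.590737
Rounded to 4 decimal places: P(Braking system failure) ≈ 0.5907.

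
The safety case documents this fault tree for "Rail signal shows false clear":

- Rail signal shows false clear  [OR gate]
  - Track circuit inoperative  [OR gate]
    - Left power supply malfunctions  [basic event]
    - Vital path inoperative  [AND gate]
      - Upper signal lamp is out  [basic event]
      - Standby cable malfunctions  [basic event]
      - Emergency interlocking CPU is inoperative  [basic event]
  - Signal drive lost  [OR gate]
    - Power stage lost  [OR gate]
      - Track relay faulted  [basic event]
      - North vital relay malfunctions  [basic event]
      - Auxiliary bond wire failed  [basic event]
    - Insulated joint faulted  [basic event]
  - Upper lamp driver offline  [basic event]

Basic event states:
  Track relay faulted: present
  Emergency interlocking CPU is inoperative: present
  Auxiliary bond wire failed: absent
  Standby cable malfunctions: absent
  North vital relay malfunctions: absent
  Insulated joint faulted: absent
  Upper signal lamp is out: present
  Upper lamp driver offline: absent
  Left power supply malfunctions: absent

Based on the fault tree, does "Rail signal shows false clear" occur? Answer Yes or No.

Vital path inoperative [AND]: Upper signal lamp is out=occurs, Standby cable malfunctions=not, Emergency interlocking CPU is inoperative=occurs → not all inputs occur → does not occur.
Track circuit inoperative [OR]: Left power supply malfunctions=not, Vital path inoperative=not → no input occurs → does not occur.
Power stage lost [OR]: Track relay faulted=occurs, North vital relay malfunctions=not, Auxiliary bond wire failed=not → at least one input occurs → occurs.
Signal drive lost [OR]: Power stage lost=occurs, Insulated joint faulted=not → at least one input occurs → occurs.
Rail signal shows false clear [OR]: Track circuit inoperative=not, Signal drive lost=occurs, Upper lamp driver offline=not → at least one input occurs → occurs.

Yes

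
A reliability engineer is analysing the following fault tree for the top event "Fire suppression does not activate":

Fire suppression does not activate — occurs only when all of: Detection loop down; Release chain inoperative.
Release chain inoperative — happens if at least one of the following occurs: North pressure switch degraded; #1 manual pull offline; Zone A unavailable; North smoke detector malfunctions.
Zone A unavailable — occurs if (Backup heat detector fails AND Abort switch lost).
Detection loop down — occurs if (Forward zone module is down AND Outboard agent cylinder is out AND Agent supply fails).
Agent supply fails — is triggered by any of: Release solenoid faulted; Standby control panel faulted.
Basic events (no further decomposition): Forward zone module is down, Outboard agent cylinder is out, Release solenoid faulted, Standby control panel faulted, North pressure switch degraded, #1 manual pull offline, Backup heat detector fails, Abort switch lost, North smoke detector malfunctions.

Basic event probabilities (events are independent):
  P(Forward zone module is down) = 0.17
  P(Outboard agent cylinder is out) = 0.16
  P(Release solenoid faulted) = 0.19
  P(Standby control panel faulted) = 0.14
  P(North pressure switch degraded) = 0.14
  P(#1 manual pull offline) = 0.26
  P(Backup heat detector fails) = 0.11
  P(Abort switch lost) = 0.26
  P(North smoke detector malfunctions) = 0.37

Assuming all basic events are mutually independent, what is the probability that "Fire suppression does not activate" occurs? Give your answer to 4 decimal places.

0.0050

P(Agent supply fails) [OR] = 1 − (1−0.19) × (1−0.14) = 0.303400
P(Detection loop down) [AND] = 0.17 × 0.16 × 0.303400 = 0.008252
P(Zone A unavailable) [AND] = 0.11 × 0.26 = 0.028600
P(Release chain inoperative) [OR] = 1 − (1−0.14) × (1−0.26) × (1−0.028600) × (1−0.37) = 0.610535
P(Fire suppression does not activate) [AND] = 0.008252 × 0.610535 = 0.005038
Rounded to 4 decimal places: P(Fire suppression does not activate) ≈ 0.0050.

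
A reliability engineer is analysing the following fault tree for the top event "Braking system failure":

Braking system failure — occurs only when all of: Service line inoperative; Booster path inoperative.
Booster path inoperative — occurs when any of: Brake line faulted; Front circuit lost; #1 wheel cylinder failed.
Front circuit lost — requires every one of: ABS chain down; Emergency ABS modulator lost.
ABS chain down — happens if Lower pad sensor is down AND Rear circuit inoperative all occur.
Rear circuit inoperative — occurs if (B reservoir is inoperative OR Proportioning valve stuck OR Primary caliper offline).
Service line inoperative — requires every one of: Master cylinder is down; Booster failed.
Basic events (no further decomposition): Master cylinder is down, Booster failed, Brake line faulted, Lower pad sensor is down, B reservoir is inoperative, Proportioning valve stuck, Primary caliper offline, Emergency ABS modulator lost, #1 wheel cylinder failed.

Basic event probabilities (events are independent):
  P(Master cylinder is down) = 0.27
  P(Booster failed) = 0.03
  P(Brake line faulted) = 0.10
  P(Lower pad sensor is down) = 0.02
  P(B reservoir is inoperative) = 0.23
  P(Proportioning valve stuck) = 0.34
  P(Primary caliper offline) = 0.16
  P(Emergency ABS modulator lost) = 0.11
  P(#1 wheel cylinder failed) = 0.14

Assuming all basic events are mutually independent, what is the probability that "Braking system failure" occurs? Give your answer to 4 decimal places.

0.0018

P(Service line inoperative) [AND] = 0.27 × 0.03 = 0.008100
P(Rear circuit inoperative) [OR] = 1 − (1−0.23) × (1−0.34) × (1−0.16) = 0.573112
P(ABS chain down) [AND] = 0.02 × 0.573112 = 0.011462
P(Front circuit lost) [AND] = 0.011462 × 0.11 = 0.001261
P(Booster path inoperative) [OR] = 1 − (1−0.10) × (1−0.001261) × (1−0.14) = 0.226976
P(Braking system failure) [AND] = 0.008100 × 0.226976 = 0.001839
Rounded to 4 decimal places: P(Braking system failure) ≈ 0.0018.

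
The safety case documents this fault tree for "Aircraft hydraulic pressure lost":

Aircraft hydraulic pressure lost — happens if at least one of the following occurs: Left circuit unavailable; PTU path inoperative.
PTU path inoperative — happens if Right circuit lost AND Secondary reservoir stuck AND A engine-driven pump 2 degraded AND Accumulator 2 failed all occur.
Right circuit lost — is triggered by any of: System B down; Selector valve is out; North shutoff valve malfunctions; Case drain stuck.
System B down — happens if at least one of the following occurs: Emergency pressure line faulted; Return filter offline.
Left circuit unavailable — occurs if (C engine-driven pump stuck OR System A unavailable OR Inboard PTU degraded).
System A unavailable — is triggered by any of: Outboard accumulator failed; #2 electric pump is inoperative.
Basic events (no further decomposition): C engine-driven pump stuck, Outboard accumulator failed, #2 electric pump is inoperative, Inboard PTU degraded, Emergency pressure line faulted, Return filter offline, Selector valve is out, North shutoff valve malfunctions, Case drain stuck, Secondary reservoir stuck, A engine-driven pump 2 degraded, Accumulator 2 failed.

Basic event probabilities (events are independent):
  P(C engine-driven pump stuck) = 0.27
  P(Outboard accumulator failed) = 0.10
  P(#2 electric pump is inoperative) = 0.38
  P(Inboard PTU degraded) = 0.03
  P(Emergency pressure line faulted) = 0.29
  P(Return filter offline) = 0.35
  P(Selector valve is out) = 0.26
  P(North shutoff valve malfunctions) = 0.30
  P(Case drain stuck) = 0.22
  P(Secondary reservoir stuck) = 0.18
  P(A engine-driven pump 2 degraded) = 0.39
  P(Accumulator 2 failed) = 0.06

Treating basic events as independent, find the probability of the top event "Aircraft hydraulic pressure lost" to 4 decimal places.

P(System A unavailable) [OR] = 1 − (1−0.10) × (1−0.38) = 0.442000
P(Left circuit unavailable) [OR] = 1 − (1−0.27) × (1−0.442000) × (1−0.03) = 0.604880
P(System B down) [OR] = 1 − (1−0.29) × (1−0.35) = 0.538500
P(Right circuit lost) [OR] = 1 − (1−0.538500) × (1−0.26) × (1−0.30) × (1−0.22) = 0.813536
P(PTU path inoperative) [AND] = 0.813536 × 0.18 × 0.39 × 0.06 = 0.003427
P(Aircraft hydraulic pressure lost) [OR] = 1 − (1−0.604880) × (1−0.003427) = 0.606234
Rounded to 4 decimal places: P(Aircraft hydraulic pressure lost) ≈ 0.6062.

0.6062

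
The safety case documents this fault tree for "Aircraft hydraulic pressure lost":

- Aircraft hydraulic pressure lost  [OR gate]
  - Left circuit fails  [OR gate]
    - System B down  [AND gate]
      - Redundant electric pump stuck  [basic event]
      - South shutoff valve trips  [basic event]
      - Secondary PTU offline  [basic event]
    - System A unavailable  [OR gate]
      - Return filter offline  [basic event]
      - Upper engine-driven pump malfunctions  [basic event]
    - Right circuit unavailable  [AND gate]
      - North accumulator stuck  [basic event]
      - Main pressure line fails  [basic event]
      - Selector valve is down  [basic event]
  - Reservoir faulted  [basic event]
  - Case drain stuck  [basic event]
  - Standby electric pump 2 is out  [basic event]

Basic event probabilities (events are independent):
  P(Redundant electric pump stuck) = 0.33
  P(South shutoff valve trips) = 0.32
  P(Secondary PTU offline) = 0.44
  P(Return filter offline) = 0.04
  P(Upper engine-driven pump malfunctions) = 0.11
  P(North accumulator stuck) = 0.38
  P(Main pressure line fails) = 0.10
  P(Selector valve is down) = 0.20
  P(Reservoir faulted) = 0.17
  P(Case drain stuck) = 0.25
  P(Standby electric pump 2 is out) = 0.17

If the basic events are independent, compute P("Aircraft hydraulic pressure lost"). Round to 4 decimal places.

P(System B down) [AND] = 0.33 × 0.32 × 0.44 = 0.046464
P(System A unavailable) [OR] = 1 − (1−0.04) × (1−0.11) = 0.145600
P(Right circuit unavailable) [AND] = 0.38 × 0.10 × 0.20 = 0.007600
P(Left circuit fails) [OR] = 1 − (1−0.046464) × (1−0.145600) × (1−0.007600) = 0.191491
P(Aircraft hydraulic pressure lost) [OR] = 1 − (1−0.191491) × (1−0.17) × (1−0.25) × (1−0.17) = 0.582264
Rounded to 4 decimal places: P(Aircraft hydraulic pressure lost) ≈ 0.5823.

0.5823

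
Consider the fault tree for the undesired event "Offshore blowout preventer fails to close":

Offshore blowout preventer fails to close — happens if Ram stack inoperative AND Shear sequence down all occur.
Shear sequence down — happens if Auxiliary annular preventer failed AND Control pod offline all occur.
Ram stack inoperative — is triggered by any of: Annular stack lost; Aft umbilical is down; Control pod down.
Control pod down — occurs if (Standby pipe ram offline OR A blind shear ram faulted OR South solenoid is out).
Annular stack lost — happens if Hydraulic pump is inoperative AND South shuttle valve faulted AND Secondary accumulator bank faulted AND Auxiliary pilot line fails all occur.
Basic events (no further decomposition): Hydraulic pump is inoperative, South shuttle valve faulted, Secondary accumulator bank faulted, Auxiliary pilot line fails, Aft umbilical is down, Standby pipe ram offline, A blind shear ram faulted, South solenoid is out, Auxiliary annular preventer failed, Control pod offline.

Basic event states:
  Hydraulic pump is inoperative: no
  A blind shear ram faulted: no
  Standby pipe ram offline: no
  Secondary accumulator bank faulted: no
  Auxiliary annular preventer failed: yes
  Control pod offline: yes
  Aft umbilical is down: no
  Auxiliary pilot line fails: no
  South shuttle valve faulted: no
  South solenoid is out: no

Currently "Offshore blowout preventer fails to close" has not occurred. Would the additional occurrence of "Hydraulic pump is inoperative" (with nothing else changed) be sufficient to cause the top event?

No

Counterfactual: set "Hydraulic pump is inoperative" to occurred.
Annular stack lost [AND]: Hydraulic pump is inoperative=occurs, South shuttle valve faulted=not, Secondary accumulator bank faulted=not, Auxiliary pilot line fails=not → not all inputs occur → does not occur.
Control pod down [OR]: Standby pipe ram offline=not, A blind shear ram faulted=not, South solenoid is out=not → no input occurs → does not occur.
Ram stack inoperative [OR]: Annular stack lost=not, Aft umbilical is down=not, Control pod down=not → no input occurs → does not occur.
Shear sequence down [AND]: Auxiliary annular preventer failed=occurs, Control pod offline=occurs → all inputs occur → occurs.
Offshore blowout preventer fails to close [AND]: Ram stack inoperative=not, Shear sequence down=occurs → not all inputs occur → does not occur.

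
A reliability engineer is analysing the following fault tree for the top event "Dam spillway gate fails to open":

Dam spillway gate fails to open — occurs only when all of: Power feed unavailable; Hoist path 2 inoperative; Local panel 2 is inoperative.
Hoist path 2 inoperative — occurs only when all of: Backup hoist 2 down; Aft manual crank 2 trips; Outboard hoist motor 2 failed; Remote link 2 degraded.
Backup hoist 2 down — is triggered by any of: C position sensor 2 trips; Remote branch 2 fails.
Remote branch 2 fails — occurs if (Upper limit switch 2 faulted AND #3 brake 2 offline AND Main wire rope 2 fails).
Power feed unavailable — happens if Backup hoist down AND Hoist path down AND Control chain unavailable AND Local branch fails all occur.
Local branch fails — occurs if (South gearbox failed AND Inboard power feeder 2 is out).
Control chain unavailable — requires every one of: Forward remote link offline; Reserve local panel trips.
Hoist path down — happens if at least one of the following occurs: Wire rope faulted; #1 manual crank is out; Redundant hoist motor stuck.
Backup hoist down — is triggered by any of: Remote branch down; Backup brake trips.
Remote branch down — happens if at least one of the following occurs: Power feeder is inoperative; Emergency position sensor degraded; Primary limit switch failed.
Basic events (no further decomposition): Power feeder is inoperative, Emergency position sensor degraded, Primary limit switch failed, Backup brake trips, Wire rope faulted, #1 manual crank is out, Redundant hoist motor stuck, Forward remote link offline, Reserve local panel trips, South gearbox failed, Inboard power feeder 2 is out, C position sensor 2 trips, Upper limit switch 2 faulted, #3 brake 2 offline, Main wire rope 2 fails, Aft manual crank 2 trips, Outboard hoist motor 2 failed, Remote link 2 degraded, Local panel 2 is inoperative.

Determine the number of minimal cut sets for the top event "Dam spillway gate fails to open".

Remote branch down [OR]: union of children's cut sets → 3 cut set(s).
Backup hoist down [OR]: union of children's cut sets → 4 cut set(s).
Hoist path down [OR]: union of children's cut sets → 3 cut set(s).
Control chain unavailable [AND]: one cut set from each child combined → 1 × 1 = 1 cut set(s).
Local branch fails [AND]: one cut set from each child combined → 1 × 1 = 1 cut set(s).
Power feed unavailable [AND]: one cut set from each child combined → 4 × 3 × 1 × 1 = 12 cut set(s).
Remote branch 2 fails [AND]: one cut set from each child combined → 1 × 1 × 1 = 1 cut set(s).
Backup hoist 2 down [OR]: union of children's cut sets → 2 cut set(s).
Hoist path 2 inoperative [AND]: one cut set from each child combined → 2 × 1 × 1 × 1 = 2 cut set(s).
Dam spillway gate fails to open [AND]: one cut set from each child combined → 12 × 2 × 1 = 24 cut set(s).

24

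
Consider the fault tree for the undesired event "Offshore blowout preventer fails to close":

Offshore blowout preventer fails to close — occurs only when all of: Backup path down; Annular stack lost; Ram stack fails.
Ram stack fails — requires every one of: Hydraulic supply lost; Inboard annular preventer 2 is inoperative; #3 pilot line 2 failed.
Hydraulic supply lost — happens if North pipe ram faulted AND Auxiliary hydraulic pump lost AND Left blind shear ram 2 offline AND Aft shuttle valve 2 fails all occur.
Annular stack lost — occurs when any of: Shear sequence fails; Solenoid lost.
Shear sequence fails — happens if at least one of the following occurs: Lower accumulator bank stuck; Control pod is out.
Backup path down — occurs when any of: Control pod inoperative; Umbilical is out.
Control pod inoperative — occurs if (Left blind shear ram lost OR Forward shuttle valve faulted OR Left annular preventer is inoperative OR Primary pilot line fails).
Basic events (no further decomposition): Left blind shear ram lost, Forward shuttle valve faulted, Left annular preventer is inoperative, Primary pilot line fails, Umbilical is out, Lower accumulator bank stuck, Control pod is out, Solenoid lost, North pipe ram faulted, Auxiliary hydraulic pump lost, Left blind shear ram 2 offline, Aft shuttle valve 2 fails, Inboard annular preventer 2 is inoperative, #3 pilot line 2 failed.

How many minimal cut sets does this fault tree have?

Control pod inoperative [OR]: union of children's cut sets → 4 cut set(s).
Backup path down [OR]: union of children's cut sets → 5 cut set(s).
Shear sequence fails [OR]: union of children's cut sets → 2 cut set(s).
Annular stack lost [OR]: union of children's cut sets → 3 cut set(s).
Hydraulic supply lost [AND]: one cut set from each child combined → 1 × 1 × 1 × 1 = 1 cut set(s).
Ram stack fails [AND]: one cut set from each child combined → 1 × 1 × 1 = 1 cut set(s).
Offshore blowout preventer fails to close [AND]: one cut set from each child combined → 5 × 3 × 1 = 15 cut set(s).

15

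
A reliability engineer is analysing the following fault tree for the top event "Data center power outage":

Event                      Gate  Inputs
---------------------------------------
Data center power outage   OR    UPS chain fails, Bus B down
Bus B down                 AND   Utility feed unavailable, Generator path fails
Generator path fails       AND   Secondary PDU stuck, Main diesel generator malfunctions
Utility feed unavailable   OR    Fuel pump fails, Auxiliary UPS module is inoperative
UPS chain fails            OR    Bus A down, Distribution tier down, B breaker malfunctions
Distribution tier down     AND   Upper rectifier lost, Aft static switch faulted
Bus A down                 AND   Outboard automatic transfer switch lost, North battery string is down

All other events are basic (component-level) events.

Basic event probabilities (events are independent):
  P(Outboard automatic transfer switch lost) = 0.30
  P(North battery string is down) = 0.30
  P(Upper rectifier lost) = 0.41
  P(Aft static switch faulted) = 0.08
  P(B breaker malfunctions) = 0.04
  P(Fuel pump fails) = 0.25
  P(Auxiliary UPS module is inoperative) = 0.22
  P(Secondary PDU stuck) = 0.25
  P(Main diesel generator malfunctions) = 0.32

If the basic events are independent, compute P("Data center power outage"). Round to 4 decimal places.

0.1831

P(Bus A down) [AND] = 0.30 × 0.30 = 0.090000
P(Distribution tier down) [AND] = 0.41 × 0.08 = 0.032800
P(UPS chain fails) [OR] = 1 − (1−0.090000) × (1−0.032800) × (1−0.04) = 0.155054
P(Utility feed unavailable) [OR] = 1 − (1−0.25) × (1−0.22) = 0.415000
P(Generator path fails) [AND] = 0.25 × 0.32 = 0.080000
P(Bus B down) [AND] = 0.415000 × 0.080000 = 0.033200
P(Data center power outage) [OR] = 1 − (1−0.155054) × (1−0.033200) = 0.183106
Rounded to 4 decimal places: P(Data center power outage) ≈ 0.1831.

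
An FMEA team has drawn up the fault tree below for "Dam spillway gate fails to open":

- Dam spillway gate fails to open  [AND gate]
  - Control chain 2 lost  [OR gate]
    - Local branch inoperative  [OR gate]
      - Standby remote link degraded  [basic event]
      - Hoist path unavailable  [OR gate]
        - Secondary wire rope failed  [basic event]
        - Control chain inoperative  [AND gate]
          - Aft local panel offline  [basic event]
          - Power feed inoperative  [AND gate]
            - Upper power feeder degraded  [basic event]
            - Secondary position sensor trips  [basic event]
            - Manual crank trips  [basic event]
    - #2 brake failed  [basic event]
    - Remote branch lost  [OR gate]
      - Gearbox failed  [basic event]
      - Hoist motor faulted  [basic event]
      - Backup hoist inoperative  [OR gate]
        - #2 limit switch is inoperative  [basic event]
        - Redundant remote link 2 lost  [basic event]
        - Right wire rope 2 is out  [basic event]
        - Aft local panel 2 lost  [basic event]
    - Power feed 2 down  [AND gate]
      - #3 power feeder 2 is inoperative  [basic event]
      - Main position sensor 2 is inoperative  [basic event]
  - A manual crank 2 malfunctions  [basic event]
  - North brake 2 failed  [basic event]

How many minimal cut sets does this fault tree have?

Power feed inoperative [AND]: one cut set from each child combined → 1 × 1 × 1 = 1 cut set(s).
Control chain inoperative [AND]: one cut set from each child combined → 1 × 1 = 1 cut set(s).
Hoist path unavailable [OR]: union of children's cut sets → 2 cut set(s).
Local branch inoperative [OR]: union of children's cut sets → 3 cut set(s).
Backup hoist inoperative [OR]: union of children's cut sets → 4 cut set(s).
Remote branch lost [OR]: union of children's cut sets → 6 cut set(s).
Power feed 2 down [AND]: one cut set from each child combined → 1 × 1 = 1 cut set(s).
Control chain 2 lost [OR]: union of children's cut sets → 11 cut set(s).
Dam spillway gate fails to open [AND]: one cut set from each child combined → 11 × 1 × 1 = 11 cut set(s).

11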